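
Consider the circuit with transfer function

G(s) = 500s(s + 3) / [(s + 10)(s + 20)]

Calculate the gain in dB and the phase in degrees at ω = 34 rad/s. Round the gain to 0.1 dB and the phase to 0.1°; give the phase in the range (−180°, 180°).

52.4 dB, 41.8°

At s = jω = j34:
zero (s+3): 3 + j34 → |·| = √(3²+34²) = √1165 ≈ 34.132, ∠ = arctan(34/3) ≈ 84.96°
zero at origin: s = j34 → |·| = 34, ∠ = 90.00°
pole (s+10): 10 + j34 → |·| = √(10²+34²) = √1256 ≈ 35.44, ∠ = arctan(34/10) ≈ 73.61°
pole (s+20): 20 + j34 → |·| = √(20²+34²) = √1556 ≈ 39.446, ∠ = arctan(34/20) ≈ 59.53°
|G| = 500 · 1160.5 / 1398 ≈ 415.06
Gain = 20 log₁₀(415.06) ≈ 52.36 dB
∠G = 174.96° − 133.14° = 41.82°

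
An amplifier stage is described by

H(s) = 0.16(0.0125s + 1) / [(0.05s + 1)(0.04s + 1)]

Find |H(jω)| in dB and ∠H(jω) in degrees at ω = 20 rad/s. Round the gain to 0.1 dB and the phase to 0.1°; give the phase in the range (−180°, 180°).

-20.8 dB, -69.6°

At ω = 20 rad/s:
zero (1 + j20·0.0125) = 1 + j0.25 → |·| ≈ 1.0308, ∠ ≈ 14.04°
pole (1 + j20·0.05) = 1 + j1 → |·| ≈ 1.4142, ∠ ≈ 45.00°
pole (1 + j20·0.04) = 1 + j0.8 → |·| ≈ 1.2806, ∠ ≈ 38.66°
|H| = 0.16 · 1.0308 / (1.4142 · 1.2806) ≈ 0.091069
Gain = 20 log₁₀(0.091069) ≈ -20.81 dB
∠H = (14.04°) − (45.00° + 38.66°) = -69.62°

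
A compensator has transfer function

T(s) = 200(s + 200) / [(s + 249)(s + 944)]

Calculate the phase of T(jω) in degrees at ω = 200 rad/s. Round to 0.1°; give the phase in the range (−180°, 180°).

-5.7°

At s = jω = j200:
zero (s+200): 200 + j200 → |·| = √(200²+200²) = √80000 ≈ 282.84, ∠ = arctan(200/200) ≈ 45.00°
pole (s+249): 249 + j200 → |·| = √(249²+200²) = √102001 ≈ 319.38, ∠ = arctan(200/249) ≈ 38.77°
pole (s+944): 944 + j200 → |·| = √(944²+200²) = √931136 ≈ 964.95, ∠ = arctan(200/944) ≈ 11.96°
∠T = 45.00° − 50.73° = -5.73°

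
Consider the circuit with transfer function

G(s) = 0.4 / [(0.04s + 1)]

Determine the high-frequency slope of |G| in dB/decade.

-20 dB/decade

Each pole contributes −20 dB/decade at high frequency; each zero contributes +20 dB/decade.
Net: 0 zero(s) − 1 pole(s) → -20 dB/decade.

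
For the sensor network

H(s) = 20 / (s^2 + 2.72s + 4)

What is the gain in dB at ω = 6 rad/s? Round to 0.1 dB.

-5.1 dB

At s = jω = j6:
quadratic: (j6)² + 2.72·j6 + 4 = -32 + j16.32 → |·| ≈ 35.921, ∠ ≈ 152.98°
|H| = 20 / 35.921 ≈ 0.55678
Gain = 20 log₁₀(0.55678) ≈ -5.09 dB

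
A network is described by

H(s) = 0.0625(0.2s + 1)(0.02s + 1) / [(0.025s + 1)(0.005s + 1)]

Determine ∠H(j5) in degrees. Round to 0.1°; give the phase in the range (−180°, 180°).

42.2°

At ω = 5 rad/s:
zero (1 + j5·0.2) = 1 + j1 → |·| ≈ 1.4142, ∠ ≈ 45.00°
zero (1 + j5·0.02) = 1 + j0.1 → |·| ≈ 1.005, ∠ ≈ 5.71°
pole (1 + j5·0.025) = 1 + j0.125 → |·| ≈ 1.0078, ∠ ≈ 7.13°
pole (1 + j5·0.005) = 1 + j0.025 → |·| ≈ 1.0003, ∠ ≈ 1.43°
∠H = (45.00° + 5.71°) − (7.13° + 1.43°) = 42.15°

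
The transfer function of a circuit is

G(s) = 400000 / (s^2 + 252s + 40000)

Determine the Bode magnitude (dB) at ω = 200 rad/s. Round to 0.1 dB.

18.0 dB

At s = jω = j200:
quadratic: (j200)² + 252·j200 + 40000 = 0 + j50400 → |·| ≈ 50400, ∠ ≈ 90.00°
|G| = 400000 / 50400 ≈ 7.9365
Gain = 20 log₁₀(7.9365) ≈ 17.99 dB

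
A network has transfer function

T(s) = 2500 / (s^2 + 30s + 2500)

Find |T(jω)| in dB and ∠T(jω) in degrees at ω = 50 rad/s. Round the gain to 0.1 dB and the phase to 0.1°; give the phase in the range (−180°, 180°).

4.4 dB, -90.0°

At s = jω = j50:
quadratic: (j50)² + 30·j50 + 2500 = 0 + j1500 → |·| ≈ 1500, ∠ ≈ 90.00°
|T| = 2500 / 1500 ≈ 1.6667
Gain = 20 log₁₀(1.6667) ≈ 4.44 dB
∠T = 0.00° − 90.00° = -90.00°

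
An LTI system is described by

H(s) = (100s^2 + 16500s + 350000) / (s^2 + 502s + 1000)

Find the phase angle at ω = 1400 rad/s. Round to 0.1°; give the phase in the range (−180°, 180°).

13.0°

Substitute s = j1400:
Numerator: 100(j1400)^2 + 16500(j1400) + 350000 = -195650000 + j23100000
Denominator: (j1400)^2 + 502(j1400) + 1000 = -1959000 + j702800
|N| = √(195650000² + 23100000²) ≈ 1.9701e+08, ∠N ≈ 173.27°
|D| = √(1959000² + 702800²) ≈ 2.0813e+06, ∠D ≈ 160.26°
∠H = 173.27° − 160.26° = 13.01°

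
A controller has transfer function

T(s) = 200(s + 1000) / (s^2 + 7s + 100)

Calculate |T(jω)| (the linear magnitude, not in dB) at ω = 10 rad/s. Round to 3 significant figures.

2.86e+03

At s = jω = j10:
zero (s+1000): 1000 + j10 → |·| = √(1000²+10²) = √1000100 ≈ 1000, ∠ = arctan(10/1000) ≈ 0.57°
quadratic: (j10)² + 7·j10 + 100 = 0 + j70 → |·| ≈ 70, ∠ ≈ 90.00°
|T| = 200 · 1000 / 70 ≈ 2857.1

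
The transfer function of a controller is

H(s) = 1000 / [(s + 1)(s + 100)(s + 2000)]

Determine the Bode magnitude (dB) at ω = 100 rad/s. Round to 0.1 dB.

-89.0 dB

At s = jω = j100:
pole (s+1): 1 + j100 → |·| = √(1²+100²) = √10001 ≈ 100, ∠ = arctan(100/1) ≈ 89.43°
pole (s+100): 100 + j100 → |·| = √(100²+100²) = √20000 ≈ 141.42, ∠ = arctan(100/100) ≈ 45.00°
pole (s+2000): 2000 + j100 → |·| = √(2000²+100²) = √4010000 ≈ 2002.5, ∠ = arctan(100/2000) ≈ 2.86°
|H| = 1000 / 2.8319e+07 ≈ 3.5312e-05
Gain = 20 log₁₀(3.5312e-05) ≈ -89.04 dB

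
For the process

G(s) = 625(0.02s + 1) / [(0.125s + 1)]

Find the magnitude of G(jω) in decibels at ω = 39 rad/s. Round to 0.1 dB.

At ω = 39 rad/s:
zero (1 + j39·0.02) = 1 + j0.78 → |·| ≈ 1.2682, ∠ ≈ 37.95°
pole (1 + j39·0.125) = 1 + j4.875 → |·| ≈ 4.9765, ∠ ≈ 78.41°
|G| = 625 · 1.2682 / (4.9765) ≈ 159.27
Gain = 20 log₁₀(159.27) ≈ 44.04 dB

44.0 dB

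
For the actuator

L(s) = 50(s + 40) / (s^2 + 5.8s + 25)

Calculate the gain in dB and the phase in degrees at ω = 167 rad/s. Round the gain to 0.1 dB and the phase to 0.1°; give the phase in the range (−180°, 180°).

-10.2 dB, -101.5°

At s = jω = j167:
zero (s+40): 40 + j167 → |·| = √(40²+167²) = √29489 ≈ 171.72, ∠ = arctan(167/40) ≈ 76.53°
quadratic: (j167)² + 5.8·j167 + 25 = -27864 + j968.6 → |·| ≈ 27881, ∠ ≈ 178.01°
|L| = 50 · 171.72 / 27881 ≈ 0.30795
Gain = 20 log₁₀(0.30795) ≈ -10.23 dB
∠L = 76.53° − 178.01° = -101.48°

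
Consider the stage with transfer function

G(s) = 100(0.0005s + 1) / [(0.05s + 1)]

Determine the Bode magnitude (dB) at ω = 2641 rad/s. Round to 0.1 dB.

At ω = 2641 rad/s:
zero (1 + j2641·0.0005) = 1 + j1.3205 → |·| ≈ 1.6564, ∠ ≈ 52.86°
pole (1 + j2641·0.05) = 1 + j132.05 → |·| ≈ 132.05, ∠ ≈ 89.57°
|G| = 100 · 1.6564 / (132.05) ≈ 1.2544
Gain = 20 log₁₀(1.2544) ≈ 1.97 dB

2.0 dB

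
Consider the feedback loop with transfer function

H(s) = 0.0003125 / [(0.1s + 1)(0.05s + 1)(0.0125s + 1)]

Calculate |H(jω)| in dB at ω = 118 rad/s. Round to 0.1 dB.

-112.1 dB

At ω = 118 rad/s:
pole (1 + j118·0.1) = 1 + j11.8 → |·| ≈ 11.842, ∠ ≈ 85.16°
pole (1 + j118·0.05) = 1 + j5.9 → |·| ≈ 5.9841, ∠ ≈ 80.38°
pole (1 + j118·0.0125) = 1 + j1.475 → |·| ≈ 1.782, ∠ ≈ 55.86°
|H| = 0.0003125 · 1 / (11.842 · 5.9841 · 1.782) ≈ 2.4747e-06
Gain = 20 log₁₀(2.4747e-06) ≈ -112.13 dB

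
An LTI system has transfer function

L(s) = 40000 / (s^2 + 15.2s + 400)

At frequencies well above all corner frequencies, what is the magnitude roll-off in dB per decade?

-40 dB/decade

Each pole contributes −20 dB/decade at high frequency; each zero contributes +20 dB/decade.
Net: 0 zero(s) − 2 pole(s) → -40 dB/decade.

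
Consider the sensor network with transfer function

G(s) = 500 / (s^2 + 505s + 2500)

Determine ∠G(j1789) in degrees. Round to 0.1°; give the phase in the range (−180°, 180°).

Substitute s = j1789:
Numerator: 500 = 500 + j0
Denominator: (j1789)^2 + 505(j1789) + 2500 = -3198021 + j903445
|N| = √(500² + 0²) ≈ 500, ∠N ≈ 0.00°
|D| = √(3198021² + 903445²) ≈ 3.3232e+06, ∠D ≈ 164.22°
∠G = 0.00° − 164.22° = -164.22°

-164.2°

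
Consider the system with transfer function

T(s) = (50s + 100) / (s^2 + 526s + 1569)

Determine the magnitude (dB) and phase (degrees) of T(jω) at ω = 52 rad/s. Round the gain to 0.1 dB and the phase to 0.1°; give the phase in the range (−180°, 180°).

Substitute s = j52:
Numerator: 50(j52) + 100 = 100 + j2600
Denominator: (j52)^2 + 526(j52) + 1569 = -1135 + j27352
|N| = √(100² + 2600²) ≈ 2601.9, ∠N ≈ 87.80°
|D| = √(1135² + 27352²) ≈ 27376, ∠D ≈ 92.38°
|T| = 2601.9 / 27376 ≈ 0.095043
Gain = 20 log₁₀(0.095043) ≈ -20.44 dB
∠T = 87.80° − 92.38° = -4.58°

-20.4 dB, -4.6°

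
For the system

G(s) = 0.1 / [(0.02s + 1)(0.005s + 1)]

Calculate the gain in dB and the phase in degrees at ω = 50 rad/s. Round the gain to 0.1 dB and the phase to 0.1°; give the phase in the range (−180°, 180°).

At ω = 50 rad/s:
pole (1 + j50·0.02) = 1 + j1 → |·| ≈ 1.4142, ∠ ≈ 45.00°
pole (1 + j50·0.005) = 1 + j0.25 → |·| ≈ 1.0308, ∠ ≈ 14.04°
|G| = 0.1 · 1 / (1.4142 · 1.0308) ≈ 0.068599
Gain = 20 log₁₀(0.068599) ≈ -23.27 dB
∠G = (0°) − (45.00° + 14.04°) = -59.04°

-23.3 dB, -59.0°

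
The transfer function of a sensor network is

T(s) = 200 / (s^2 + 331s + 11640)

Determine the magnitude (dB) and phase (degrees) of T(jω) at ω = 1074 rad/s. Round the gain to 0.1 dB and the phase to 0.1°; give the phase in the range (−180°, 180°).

-75.5 dB, -162.7°

Substitute s = j1074:
Numerator: 200 = 200 + j0
Denominator: (j1074)^2 + 331(j1074) + 11640 = -1141836 + j355494
|N| = √(200² + 0²) ≈ 200, ∠N ≈ 0.00°
|D| = √(1141836² + 355494²) ≈ 1.1959e+06, ∠D ≈ 162.71°
|T| = 200 / 1.1959e+06 ≈ 0.00016724
Gain = 20 log₁₀(0.00016724) ≈ -75.53 dB
∠T = 0.00° − 162.71° = -162.71°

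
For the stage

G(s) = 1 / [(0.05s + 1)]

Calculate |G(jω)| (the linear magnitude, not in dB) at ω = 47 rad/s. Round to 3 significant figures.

At ω = 47 rad/s:
pole (1 + j47·0.05) = 1 + j2.35 → |·| ≈ 2.5539, ∠ ≈ 66.95°
|G| = 1 · 1 / (2.5539) ≈ 0.39156

0.392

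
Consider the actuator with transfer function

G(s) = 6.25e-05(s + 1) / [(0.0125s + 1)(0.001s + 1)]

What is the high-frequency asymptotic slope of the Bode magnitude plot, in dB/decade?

Each pole contributes −20 dB/decade at high frequency; each zero contributes +20 dB/decade.
Net: 1 zero(s) − 2 pole(s) → -20 dB/decade.

-20 dB/decade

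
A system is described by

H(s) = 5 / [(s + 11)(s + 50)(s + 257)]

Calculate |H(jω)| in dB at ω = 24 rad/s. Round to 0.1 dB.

At s = jω = j24:
pole (s+11): 11 + j24 → |·| = √(11²+24²) = √697 ≈ 26.401, ∠ = arctan(24/11) ≈ 65.38°
pole (s+50): 50 + j24 → |·| = √(50²+24²) = √3076 ≈ 55.462, ∠ = arctan(24/50) ≈ 25.64°
pole (s+257): 257 + j24 → |·| = √(257²+24²) = √66625 ≈ 258.12, ∠ = arctan(24/257) ≈ 5.34°
|H| = 5 / 3.7795e+05 ≈ 1.3229e-05
Gain = 20 log₁₀(1.3229e-05) ≈ -97.57 dB

-97.6 dB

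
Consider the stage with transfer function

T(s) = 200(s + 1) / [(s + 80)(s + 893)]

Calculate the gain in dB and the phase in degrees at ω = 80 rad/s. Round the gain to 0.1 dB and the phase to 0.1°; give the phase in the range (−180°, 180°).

At s = jω = j80:
zero (s+1): 1 + j80 → |·| = √(1²+80²) = √6401 ≈ 80.006, ∠ = arctan(80/1) ≈ 89.28°
pole (s+80): 80 + j80 → |·| = √(80²+80²) = √12800 ≈ 113.14, ∠ = arctan(80/80) ≈ 45.00°
pole (s+893): 893 + j80 → |·| = √(893²+80²) = √803849 ≈ 896.58, ∠ = arctan(80/893) ≈ 5.12°
|T| = 200 · 80.006 / 1.0144e+05 ≈ 0.15774
Gain = 20 log₁₀(0.15774) ≈ -16.04 dB
∠T = 89.28° − 50.12° = 39.16°

-16.0 dB, 39.2°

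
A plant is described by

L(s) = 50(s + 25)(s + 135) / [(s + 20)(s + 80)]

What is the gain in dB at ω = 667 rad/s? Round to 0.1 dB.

34.1 dB

At s = jω = j667:
zero (s+25): 25 + j667 → |·| = √(25²+667²) = √445514 ≈ 667.47, ∠ = arctan(667/25) ≈ 87.85°
zero (s+135): 135 + j667 → |·| = √(135²+667²) = √463114 ≈ 680.52, ∠ = arctan(667/135) ≈ 78.56°
pole (s+20): 20 + j667 → |·| = √(20²+667²) = √445289 ≈ 667.3, ∠ = arctan(667/20) ≈ 88.28°
pole (s+80): 80 + j667 → |·| = √(80²+667²) = √451289 ≈ 671.78, ∠ = arctan(667/80) ≈ 83.16°
|L| = 50 · 4.5423e+05 / 4.4828e+05 ≈ 50.664
Gain = 20 log₁₀(50.664) ≈ 34.09 dB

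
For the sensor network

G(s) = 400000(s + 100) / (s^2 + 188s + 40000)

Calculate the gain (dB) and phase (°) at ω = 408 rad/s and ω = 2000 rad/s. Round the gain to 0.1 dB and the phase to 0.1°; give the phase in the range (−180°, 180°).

ω = 408: 61.1 dB, -72.5°; ω = 2000: 46.1 dB, -87.4°

At s = jω = j408:
zero (s+100): 100 + j408 → |·| = √(100²+408²) = √176464 ≈ 420.08, ∠ = arctan(408/100) ≈ 76.23°
quadratic: (j408)² + 188·j408 + 40000 = -126464 + j76704 → |·| ≈ 1.4791e+05, ∠ ≈ 148.76°
|G| = 400000 · 420.08 / 1.4791e+05 ≈ 1136
Gain = 20 log₁₀(1136) ≈ 61.11 dB
∠G = 76.23° − 148.76° = -72.53°

At s = jω = j2000:
zero (s+100): 100 + j2000 → |·| = √(100²+2000²) = √4010000 ≈ 2002.5, ∠ = arctan(2000/100) ≈ 87.14°
quadratic: (j2000)² + 188·j2000 + 40000 = -3960000 + j376000 → |·| ≈ 3.9778e+06, ∠ ≈ 174.58°
|G| = 400000 · 2002.5 / 3.9778e+06 ≈ 201.37
Gain = 20 log₁₀(201.37) ≈ 46.08 dB
∠G = 87.14° − 174.58° = -87.44°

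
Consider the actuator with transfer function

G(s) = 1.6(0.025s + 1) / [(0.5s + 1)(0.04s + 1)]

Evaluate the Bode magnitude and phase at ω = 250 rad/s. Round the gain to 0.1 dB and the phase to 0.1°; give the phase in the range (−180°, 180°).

At ω = 250 rad/s:
zero (1 + j250·0.025) = 1 + j6.25 → |·| ≈ 6.3295, ∠ ≈ 80.91°
pole (1 + j250·0.5) = 1 + j125 → |·| ≈ 125, ∠ ≈ 89.54°
pole (1 + j250·0.04) = 1 + j10 → |·| ≈ 10.05, ∠ ≈ 84.29°
|G| = 1.6 · 6.3295 / (125 · 10.05) ≈ 0.0080615
Gain = 20 log₁₀(0.0080615) ≈ -41.87 dB
∠G = (80.91°) − (89.54° + 84.29°) = -92.92°

-41.9 dB, -92.9°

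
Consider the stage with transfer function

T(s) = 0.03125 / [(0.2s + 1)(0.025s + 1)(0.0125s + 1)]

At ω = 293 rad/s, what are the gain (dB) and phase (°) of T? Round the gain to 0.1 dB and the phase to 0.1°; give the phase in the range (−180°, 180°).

At ω = 293 rad/s:
pole (1 + j293·0.2) = 1 + j58.6 → |·| ≈ 58.609, ∠ ≈ 89.02°
pole (1 + j293·0.025) = 1 + j7.325 → |·| ≈ 7.3929, ∠ ≈ 82.23°
pole (1 + j293·0.0125) = 1 + j3.6625 → |·| ≈ 3.7966, ∠ ≈ 74.73°
|T| = 0.03125 · 1 / (58.609 · 7.3929 · 3.7966) ≈ 1.8997e-05
Gain = 20 log₁₀(1.8997e-05) ≈ -94.43 dB
∠T = (0°) − (89.02° + 82.23° + 74.73°) = -245.98° ≡ 114.02° (principal value)

-94.4 dB, 114.0°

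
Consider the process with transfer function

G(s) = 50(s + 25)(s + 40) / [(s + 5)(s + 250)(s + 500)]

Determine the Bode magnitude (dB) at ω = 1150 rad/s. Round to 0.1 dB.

-28.2 dB

At s = jω = j1150:
zero (s+25): 25 + j1150 → |·| = √(25²+1150²) = √1323125 ≈ 1150.3, ∠ = arctan(1150/25) ≈ 88.75°
zero (s+40): 40 + j1150 → |·| = √(40²+1150²) = √1324100 ≈ 1150.7, ∠ = arctan(1150/40) ≈ 88.01°
pole (s+5): 5 + j1150 → |·| = √(5²+1150²) = √1322525 ≈ 1150, ∠ = arctan(1150/5) ≈ 89.75°
pole (s+250): 250 + j1150 → |·| = √(250²+1150²) = √1385000 ≈ 1176.9, ∠ = arctan(1150/250) ≈ 77.74°
pole (s+500): 500 + j1150 → |·| = √(500²+1150²) = √1572500 ≈ 1254, ∠ = arctan(1150/500) ≈ 66.50°
|G| = 50 · 1.3237e+06 / 1.6972e+09 ≈ 0.038997
Gain = 20 log₁₀(0.038997) ≈ -28.18 dB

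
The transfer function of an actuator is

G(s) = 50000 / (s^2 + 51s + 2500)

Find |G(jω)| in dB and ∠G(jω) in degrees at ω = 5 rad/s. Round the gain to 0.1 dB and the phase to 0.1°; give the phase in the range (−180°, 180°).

26.1 dB, -5.9°

At s = jω = j5:
quadratic: (j5)² + 51·j5 + 2500 = 2475 + j255 → |·| ≈ 2488.1, ∠ ≈ 5.88°
|G| = 50000 / 2488.1 ≈ 20.096
Gain = 20 log₁₀(20.096) ≈ 26.06 dB
∠G = 0.00° − 5.88° = -5.88°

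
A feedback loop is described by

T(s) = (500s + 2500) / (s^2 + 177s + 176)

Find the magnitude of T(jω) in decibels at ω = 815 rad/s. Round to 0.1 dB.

-4.4 dB

Substitute s = j815:
Numerator: 500(j815) + 2500 = 2500 + j407500
Denominator: (j815)^2 + 177(j815) + 176 = -664049 + j144255
|N| = √(2500² + 407500²) ≈ 4.0751e+05, ∠N ≈ 89.65°
|D| = √(664049² + 144255²) ≈ 6.7954e+05, ∠D ≈ 167.74°
|T| = 4.0751e+05 / 6.7954e+05 ≈ 0.59969
Gain = 20 log₁₀(0.59969) ≈ -4.44 dB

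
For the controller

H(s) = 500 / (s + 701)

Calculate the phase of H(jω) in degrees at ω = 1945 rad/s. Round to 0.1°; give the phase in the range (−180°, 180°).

At s = jω = j1945:
pole (s+701): 701 + j1945 → |·| = √(701²+1945²) = √4274426 ≈ 2067.5, ∠ = arctan(1945/701) ≈ 70.18°
∠H = 0.00° − 70.18° = -70.18°

-70.2°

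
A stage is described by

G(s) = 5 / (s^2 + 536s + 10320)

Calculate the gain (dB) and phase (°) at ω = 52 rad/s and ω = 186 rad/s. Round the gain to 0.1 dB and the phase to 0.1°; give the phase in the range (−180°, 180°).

ω = 52: -75.2 dB, -74.7°; ω = 186: -86.2 dB, -103.7°

Substitute s = j52:
Numerator: 5 = 5 + j0
Denominator: (j52)^2 + 536(j52) + 10320 = 7616 + j27872
|N| = √(5² + 0²) ≈ 5, ∠N ≈ 0.00°
|D| = √(7616² + 27872²) ≈ 28894, ∠D ≈ 74.72°
|G| = 5 / 28894 ≈ 0.00017305
Gain = 20 log₁₀(0.00017305) ≈ -75.24 dB
∠G = 0.00° − 74.72° = -74.72°

Substitute s = j186:
Numerator: 5 = 5 + j0
Denominator: (j186)^2 + 536(j186) + 10320 = -24276 + j99696
|N| = √(5² + 0²) ≈ 5, ∠N ≈ 0.00°
|D| = √(24276² + 99696²) ≈ 1.0261e+05, ∠D ≈ 103.69°
|G| = 5 / 1.0261e+05 ≈ 4.8728e-05
Gain = 20 log₁₀(4.8728e-05) ≈ -86.24 dB
∠G = 0.00° − 103.69° = -103.69°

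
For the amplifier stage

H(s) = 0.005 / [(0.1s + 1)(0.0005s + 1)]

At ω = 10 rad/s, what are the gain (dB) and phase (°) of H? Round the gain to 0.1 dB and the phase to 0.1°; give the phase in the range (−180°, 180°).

-49.0 dB, -45.3°

At ω = 10 rad/s:
pole (1 + j10·0.1) = 1 + j1 → |·| ≈ 1.4142, ∠ ≈ 45.00°
pole (1 + j10·0.0005) = 1 + j0.005 → |·| ≈ 1, ∠ ≈ 0.29°
|H| = 0.005 · 1 / (1.4142 · 1) ≈ 0.0035356
Gain = 20 log₁₀(0.0035356) ≈ -49.03 dB
∠H = (0°) − (45.00° + 0.29°) = -45.29°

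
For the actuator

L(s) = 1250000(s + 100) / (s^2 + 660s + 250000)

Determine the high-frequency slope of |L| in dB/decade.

Each pole contributes −20 dB/decade at high frequency; each zero contributes +20 dB/decade.
Net: 1 zero(s) − 2 pole(s) → -20 dB/decade.

-20 dB/decade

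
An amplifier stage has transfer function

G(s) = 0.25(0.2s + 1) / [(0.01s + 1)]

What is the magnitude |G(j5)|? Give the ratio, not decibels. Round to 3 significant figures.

At ω = 5 rad/s:
zero (1 + j5·0.2) = 1 + j1 → |·| ≈ 1.4142, ∠ ≈ 45.00°
pole (1 + j5·0.01) = 1 + j0.05 → |·| ≈ 1.0012, ∠ ≈ 2.86°
|G| = 0.25 · 1.4142 / (1.0012) ≈ 0.35313

0.353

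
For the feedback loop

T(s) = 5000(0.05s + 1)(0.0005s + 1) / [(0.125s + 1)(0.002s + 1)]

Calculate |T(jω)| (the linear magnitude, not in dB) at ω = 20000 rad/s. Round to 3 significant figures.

At ω = 20000 rad/s:
zero (1 + j20000·0.05) = 1 + j1000 → |·| ≈ 1000, ∠ ≈ 89.94°
zero (1 + j20000·0.0005) = 1 + j10 → |·| ≈ 10.05, ∠ ≈ 84.29°
pole (1 + j20000·0.125) = 1 + j2500 → |·| ≈ 2500, ∠ ≈ 89.98°
pole (1 + j20000·0.002) = 1 + j40 → |·| ≈ 40.012, ∠ ≈ 88.57°
|T| = 5000 · 1000 · 10.05 / (2500 · 40.012) ≈ 502.35

502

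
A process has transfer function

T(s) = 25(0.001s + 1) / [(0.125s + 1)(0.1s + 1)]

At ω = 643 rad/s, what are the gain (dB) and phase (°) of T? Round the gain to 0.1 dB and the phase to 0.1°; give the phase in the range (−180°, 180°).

At ω = 643 rad/s:
zero (1 + j643·0.001) = 1 + j0.643 → |·| ≈ 1.1889, ∠ ≈ 32.74°
pole (1 + j643·0.125) = 1 + j80.375 → |·| ≈ 80.381, ∠ ≈ 89.29°
pole (1 + j643·0.1) = 1 + j64.3 → |·| ≈ 64.308, ∠ ≈ 89.11°
|T| = 25 · 1.1889 / (80.381 · 64.308) ≈ 0.00575
Gain = 20 log₁₀(0.00575) ≈ -44.81 dB
∠T = (32.74°) − (89.29° + 89.11°) = -145.66°

-44.8 dB, -145.7°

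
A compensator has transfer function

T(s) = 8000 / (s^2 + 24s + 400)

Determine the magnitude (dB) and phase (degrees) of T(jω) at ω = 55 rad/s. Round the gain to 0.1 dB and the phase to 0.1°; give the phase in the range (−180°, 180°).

8.7 dB, -153.3°

At s = jω = j55:
quadratic: (j55)² + 24·j55 + 400 = -2625 + j1320 → |·| ≈ 2938.2, ∠ ≈ 153.30°
|T| = 8000 / 2938.2 ≈ 2.7228
Gain = 20 log₁₀(2.7228) ≈ 8.70 dB
∠T = 0.00° − 153.30° = -153.30°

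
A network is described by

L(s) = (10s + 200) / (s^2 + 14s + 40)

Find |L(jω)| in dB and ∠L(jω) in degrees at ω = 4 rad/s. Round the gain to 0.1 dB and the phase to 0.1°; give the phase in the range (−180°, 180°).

10.5 dB, -55.5°

Substitute s = j4:
Numerator: 10(j4) + 200 = 200 + j40
Denominator: (j4)^2 + 14(j4) + 40 = 24 + j56
|N| = √(200² + 40²) ≈ 203.96, ∠N ≈ 11.31°
|D| = √(24² + 56²) ≈ 60.926, ∠D ≈ 66.80°
|L| = 203.96 / 60.926 ≈ 3.3477
Gain = 20 log₁₀(3.3477) ≈ 10.49 dB
∠L = 11.31° − 66.80° = -55.49°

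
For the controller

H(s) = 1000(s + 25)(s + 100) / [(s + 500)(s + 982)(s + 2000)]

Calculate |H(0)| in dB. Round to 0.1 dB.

-51.9 dB

H(0) = 1000·25·100 / (500·982·2000) ≈ 0.0025458
20 log₁₀(0.0025458) ≈ -51.88 dB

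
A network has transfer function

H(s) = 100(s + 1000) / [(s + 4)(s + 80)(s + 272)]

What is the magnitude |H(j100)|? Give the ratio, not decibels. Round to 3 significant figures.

At s = jω = j100:
zero (s+1000): 1000 + j100 → |·| = √(1000²+100²) = √1010000 ≈ 1005, ∠ = arctan(100/1000) ≈ 5.71°
pole (s+4): 4 + j100 → |·| = √(4²+100²) = √10016 ≈ 100.08, ∠ = arctan(100/4) ≈ 87.71°
pole (s+80): 80 + j100 → |·| = √(80²+100²) = √16400 ≈ 128.06, ∠ = arctan(100/80) ≈ 51.34°
pole (s+272): 272 + j100 → |·| = √(272²+100²) = √83984 ≈ 289.8, ∠ = arctan(100/272) ≈ 20.19°
|H| = 100 · 1005 / 3.7141e+06 ≈ 0.027059

0.0271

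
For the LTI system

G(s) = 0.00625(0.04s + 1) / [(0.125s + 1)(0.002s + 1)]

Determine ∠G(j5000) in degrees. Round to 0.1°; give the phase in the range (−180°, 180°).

-84.5°

At ω = 5000 rad/s:
zero (1 + j5000·0.04) = 1 + j200 → |·| ≈ 200, ∠ ≈ 89.71°
pole (1 + j5000·0.125) = 1 + j625 → |·| ≈ 625, ∠ ≈ 89.91°
pole (1 + j5000·0.002) = 1 + j10 → |·| ≈ 10.05, ∠ ≈ 84.29°
∠G = (89.71°) − (89.91° + 84.29°) = -84.49°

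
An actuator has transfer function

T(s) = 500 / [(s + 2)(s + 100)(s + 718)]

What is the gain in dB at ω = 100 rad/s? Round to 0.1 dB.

At s = jω = j100:
pole (s+2): 2 + j100 → |·| = √(2²+100²) = √10004 ≈ 100.02, ∠ = arctan(100/2) ≈ 88.85°
pole (s+100): 100 + j100 → |·| = √(100²+100²) = √20000 ≈ 141.42, ∠ = arctan(100/100) ≈ 45.00°
pole (s+718): 718 + j100 → |·| = √(718²+100²) = √525524 ≈ 724.93, ∠ = arctan(100/718) ≈ 7.93°
|T| = 500 / 1.0254e+07 ≈ 4.8761e-05
Gain = 20 log₁₀(4.8761e-05) ≈ -86.24 dB

-86.2 dB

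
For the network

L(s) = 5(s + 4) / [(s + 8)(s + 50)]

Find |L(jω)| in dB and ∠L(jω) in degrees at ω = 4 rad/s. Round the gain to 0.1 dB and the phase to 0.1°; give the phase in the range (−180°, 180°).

-24.0 dB, 13.9°

At s = jω = j4:
zero (s+4): 4 + j4 → |·| = √(4²+4²) = √32 ≈ 5.6569, ∠ = arctan(4/4) ≈ 45.00°
pole (s+8): 8 + j4 → |·| = √(8²+4²) = √80 ≈ 8.9443, ∠ = arctan(4/8) ≈ 26.57°
pole (s+50): 50 + j4 → |·| = √(50²+4²) = √2516 ≈ 50.16, ∠ = arctan(4/50) ≈ 4.57°
|L| = 5 · 5.6569 / 448.65 ≈ 0.063044
Gain = 20 log₁₀(0.063044) ≈ -24.01 dB
∠L = 45.00° − 31.14° = 13.86°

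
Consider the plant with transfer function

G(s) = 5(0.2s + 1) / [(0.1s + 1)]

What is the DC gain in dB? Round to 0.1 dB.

G(0) = 5 · 1 / 1 = 5
20 log₁₀(5) ≈ 13.98 dB

14.0 dB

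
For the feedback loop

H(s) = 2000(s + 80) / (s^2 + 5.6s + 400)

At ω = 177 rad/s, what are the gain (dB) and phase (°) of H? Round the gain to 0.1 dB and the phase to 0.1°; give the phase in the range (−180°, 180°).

At s = jω = j177:
zero (s+80): 80 + j177 → |·| = √(80²+177²) = √37729 ≈ 194.24, ∠ = arctan(177/80) ≈ 65.68°
quadratic: (j177)² + 5.6·j177 + 400 = -30929 + j991.2 → |·| ≈ 30945, ∠ ≈ 178.16°
|H| = 2000 · 194.24 / 30945 ≈ 12.554
Gain = 20 log₁₀(12.554) ≈ 21.98 dB
∠H = 65.68° − 178.16° = -112.48°

22.0 dB, -112.5°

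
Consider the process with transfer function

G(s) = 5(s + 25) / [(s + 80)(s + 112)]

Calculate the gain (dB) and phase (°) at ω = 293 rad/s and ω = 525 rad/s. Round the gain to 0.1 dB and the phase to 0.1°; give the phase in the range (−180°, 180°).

ω = 293: -36.2 dB, -58.7°; ω = 525: -40.7 dB, -72.0°

At s = jω = j293:
zero (s+25): 25 + j293 → |·| = √(25²+293²) = √86474 ≈ 294.06, ∠ = arctan(293/25) ≈ 85.12°
pole (s+80): 80 + j293 → |·| = √(80²+293²) = √92249 ≈ 303.73, ∠ = arctan(293/80) ≈ 74.73°
pole (s+112): 112 + j293 → |·| = √(112²+293²) = √98393 ≈ 313.68, ∠ = arctan(293/112) ≈ 69.08°
|G| = 5 · 294.06 / 95274 ≈ 0.015432
Gain = 20 log₁₀(0.015432) ≈ -36.23 dB
∠G = 85.12° − 143.81° = -58.69°

At s = jω = j525:
zero (s+25): 25 + j525 → |·| = √(25²+525²) = √276250 ≈ 525.59, ∠ = arctan(525/25) ≈ 87.27°
pole (s+80): 80 + j525 → |·| = √(80²+525²) = √282025 ≈ 531.06, ∠ = arctan(525/80) ≈ 81.34°
pole (s+112): 112 + j525 → |·| = √(112²+525²) = √288169 ≈ 536.81, ∠ = arctan(525/112) ≈ 77.96°
|G| = 5 · 525.59 / 2.8508e+05 ≈ 0.0092183
Gain = 20 log₁₀(0.0092183) ≈ -40.71 dB
∠G = 87.27° − 159.30° = -72.03°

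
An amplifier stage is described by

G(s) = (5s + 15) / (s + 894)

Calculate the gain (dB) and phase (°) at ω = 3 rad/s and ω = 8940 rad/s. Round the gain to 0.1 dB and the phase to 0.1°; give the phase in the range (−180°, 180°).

ω = 3: -32.5 dB, 44.8°; ω = 8940: 13.9 dB, 5.7°

Substitute s = j3:
Numerator: 5(j3) + 15 = 15 + j15
Denominator: (j3) + 894 = 894 + j3
|N| = √(15² + 15²) ≈ 21.213, ∠N ≈ 45.00°
|D| = √(894² + 3²) ≈ 894.01, ∠D ≈ 0.19°
|G| = 21.213 / 894.01 ≈ 0.023728
Gain = 20 log₁₀(0.023728) ≈ -32.49 dB
∠G = 45.00° − 0.19° = 44.81°

Substitute s = j8940:
Numerator: 5(j8940) + 15 = 15 + j44700
Denominator: (j8940) + 894 = 894 + j8940
|N| = √(15² + 44700²) ≈ 44700, ∠N ≈ 89.98°
|D| = √(894² + 8940²) ≈ 8984.6, ∠D ≈ 84.29°
|G| = 44700 / 8984.6 ≈ 4.9752
Gain = 20 log₁₀(4.9752) ≈ 13.94 dB
∠G = 89.98° − 84.29° = 5.69°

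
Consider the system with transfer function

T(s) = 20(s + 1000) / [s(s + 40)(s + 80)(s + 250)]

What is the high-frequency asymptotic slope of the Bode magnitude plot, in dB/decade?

-60 dB/decade

Each pole contributes −20 dB/decade at high frequency; each zero contributes +20 dB/decade.
Net: 1 zero(s) − 4 pole(s) → -60 dB/decade.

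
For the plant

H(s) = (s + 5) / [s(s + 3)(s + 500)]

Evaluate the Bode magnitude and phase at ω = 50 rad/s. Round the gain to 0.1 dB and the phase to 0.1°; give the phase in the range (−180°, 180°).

-88.0 dB, -98.0°

At s = jω = j50:
zero (s+5): 5 + j50 → |·| = √(5²+50²) = √2525 ≈ 50.249, ∠ = arctan(50/5) ≈ 84.29°
pole (s+3): 3 + j50 → |·| = √(3²+50²) = √2509 ≈ 50.09, ∠ = arctan(50/3) ≈ 86.57°
pole (s+500): 500 + j50 → |·| = √(500²+50²) = √252500 ≈ 502.49, ∠ = arctan(50/500) ≈ 5.71°
pole at origin: |s| = 50, ∠ = 90.00° (in denominator)
|H| = 1 · 50.249 / 1.2585e+06 ≈ 3.9928e-05
Gain = 20 log₁₀(3.9928e-05) ≈ -87.97 dB
∠H = 84.29° − 182.28° = -97.99°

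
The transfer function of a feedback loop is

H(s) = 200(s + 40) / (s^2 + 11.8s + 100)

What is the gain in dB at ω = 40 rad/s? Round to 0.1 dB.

At s = jω = j40:
zero (s+40): 40 + j40 → |·| = √(40²+40²) = √3200 ≈ 56.569, ∠ = arctan(40/40) ≈ 45.00°
quadratic: (j40)² + 11.8·j40 + 100 = -1500 + j472 → |·| ≈ 1572.5, ∠ ≈ 162.53°
|H| = 200 · 56.569 / 1572.5 ≈ 7.1948
Gain = 20 log₁₀(7.1948) ≈ 17.14 dB

17.1 dB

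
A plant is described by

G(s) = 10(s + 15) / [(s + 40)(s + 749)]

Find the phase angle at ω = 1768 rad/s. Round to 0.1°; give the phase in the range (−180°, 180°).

At s = jω = j1768:
zero (s+15): 15 + j1768 → |·| = √(15²+1768²) = √3126049 ≈ 1768.1, ∠ = arctan(1768/15) ≈ 89.51°
pole (s+40): 40 + j1768 → |·| = √(40²+1768²) = √3127424 ≈ 1768.5, ∠ = arctan(1768/40) ≈ 88.70°
pole (s+749): 749 + j1768 → |·| = √(749²+1768²) = √3686825 ≈ 1920.1, ∠ = arctan(1768/749) ≈ 67.04°
∠G = 89.51° − 155.74° = -66.23°

-66.2°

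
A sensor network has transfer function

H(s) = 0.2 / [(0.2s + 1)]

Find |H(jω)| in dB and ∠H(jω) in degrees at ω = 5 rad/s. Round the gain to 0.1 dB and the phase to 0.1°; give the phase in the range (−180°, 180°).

At ω = 5 rad/s:
pole (1 + j5·0.2) = 1 + j1 → |·| ≈ 1.4142, ∠ ≈ 45.00°
|H| = 0.2 · 1 / (1.4142) ≈ 0.14142
Gain = 20 log₁₀(0.14142) ≈ -16.99 dB
∠H = (0°) − (45.00°) = -45.00°

-17.0 dB, -45.0°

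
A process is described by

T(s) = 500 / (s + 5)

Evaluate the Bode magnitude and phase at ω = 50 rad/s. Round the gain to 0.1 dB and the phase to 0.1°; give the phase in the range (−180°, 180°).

At s = jω = j50:
pole (s+5): 5 + j50 → |·| = √(5²+50²) = √2525 ≈ 50.249, ∠ = arctan(50/5) ≈ 84.29°
|T| = 500 / 50.249 ≈ 9.9504
Gain = 20 log₁₀(9.9504) ≈ 19.96 dB
∠T = 0.00° − 84.29° = -84.29°

20.0 dB, -84.3°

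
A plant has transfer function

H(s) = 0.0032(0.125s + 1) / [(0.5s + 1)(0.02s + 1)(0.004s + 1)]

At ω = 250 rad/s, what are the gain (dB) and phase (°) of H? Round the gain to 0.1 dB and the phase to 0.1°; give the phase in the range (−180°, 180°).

At ω = 250 rad/s:
zero (1 + j250·0.125) = 1 + j31.25 → |·| ≈ 31.266, ∠ ≈ 88.17°
pole (1 + j250·0.5) = 1 + j125 → |·| ≈ 125, ∠ ≈ 89.54°
pole (1 + j250·0.02) = 1 + j5 → |·| ≈ 5.099, ∠ ≈ 78.69°
pole (1 + j250·0.004) = 1 + j1 → |·| ≈ 1.4142, ∠ ≈ 45.00°
|H| = 0.0032 · 31.266 / (125 · 5.099 · 1.4142) ≈ 0.000111
Gain = 20 log₁₀(0.000111) ≈ -79.09 dB
∠H = (88.17°) − (89.54° + 78.69° + 45.00°) = -125.06°

-79.1 dB, -125.1°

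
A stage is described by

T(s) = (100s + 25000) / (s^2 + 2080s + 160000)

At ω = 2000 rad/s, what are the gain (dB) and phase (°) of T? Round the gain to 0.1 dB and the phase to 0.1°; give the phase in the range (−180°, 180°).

Substitute s = j2000:
Numerator: 100(j2000) + 25000 = 25000 + j200000
Denominator: (j2000)^2 + 2080(j2000) + 160000 = -3840000 + j4160000
|N| = √(25000² + 200000²) ≈ 2.0156e+05, ∠N ≈ 82.87°
|D| = √(3840000² + 4160000²) ≈ 5.6614e+06, ∠D ≈ 132.71°
|T| = 2.0156e+05 / 5.6614e+06 ≈ 0.035603
Gain = 20 log₁₀(0.035603) ≈ -28.97 dB
∠T = 82.87° − 132.71° = -49.84°

-29.0 dB, -49.8°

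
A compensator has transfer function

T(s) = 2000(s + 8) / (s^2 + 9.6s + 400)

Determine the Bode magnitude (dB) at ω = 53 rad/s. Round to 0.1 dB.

32.8 dB

At s = jω = j53:
zero (s+8): 8 + j53 → |·| = √(8²+53²) = √2873 ≈ 53.6, ∠ = arctan(53/8) ≈ 81.42°
quadratic: (j53)² + 9.6·j53 + 400 = -2409 + j508.8 → |·| ≈ 2462.1, ∠ ≈ 168.07°
|T| = 2000 · 53.6 / 2462.1 ≈ 43.54
Gain = 20 log₁₀(43.54) ≈ 32.78 dB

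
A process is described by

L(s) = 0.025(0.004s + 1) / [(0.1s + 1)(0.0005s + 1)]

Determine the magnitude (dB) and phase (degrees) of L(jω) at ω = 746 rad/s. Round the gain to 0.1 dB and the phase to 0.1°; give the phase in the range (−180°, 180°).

At ω = 746 rad/s:
zero (1 + j746·0.004) = 1 + j2.984 → |·| ≈ 3.1471, ∠ ≈ 71.47°
pole (1 + j746·0.1) = 1 + j74.6 → |·| ≈ 74.607, ∠ ≈ 89.23°
pole (1 + j746·0.0005) = 1 + j0.373 → |·| ≈ 1.0673, ∠ ≈ 20.46°
|L| = 0.025 · 3.1471 / (74.607 · 1.0673) ≈ 0.00098806
Gain = 20 log₁₀(0.00098806) ≈ -60.10 dB
∠L = (71.47°) − (89.23° + 20.46°) = -38.22°

-60.1 dB, -38.2°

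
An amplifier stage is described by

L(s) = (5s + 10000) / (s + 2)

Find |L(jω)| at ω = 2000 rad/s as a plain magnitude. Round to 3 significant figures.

7.07

Substitute s = j2000:
Numerator: 5(j2000) + 10000 = 10000 + j10000
Denominator: (j2000) + 2 = 2 + j2000
|N| = √(10000² + 10000²) ≈ 14142, ∠N ≈ 45.00°
|D| = √(2² + 2000²) ≈ 2000, ∠D ≈ 89.94°
|L| = 14142 / 2000 ≈ 7.071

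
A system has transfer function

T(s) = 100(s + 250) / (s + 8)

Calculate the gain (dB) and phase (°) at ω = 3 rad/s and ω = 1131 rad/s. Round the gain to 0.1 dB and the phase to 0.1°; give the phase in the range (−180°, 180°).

ω = 3: 69.3 dB, -19.9°; ω = 1131: 40.2 dB, -12.1°

At s = jω = j3:
zero (s+250): 250 + j3 → |·| = √(250²+3²) = √62509 ≈ 250.02, ∠ = arctan(3/250) ≈ 0.69°
pole (s+8): 8 + j3 → |·| = √(8²+3²) = √73 ≈ 8.544, ∠ = arctan(3/8) ≈ 20.56°
|T| = 100 · 250.02 / 8.544 ≈ 2926.3
Gain = 20 log₁₀(2926.3) ≈ 69.33 dB
∠T = 0.69° − 20.56° = -19.87°

At s = jω = j1131:
zero (s+250): 250 + j1131 → |·| = √(250²+1131²) = √1341661 ≈ 1158.3, ∠ = arctan(1131/250) ≈ 77.54°
pole (s+8): 8 + j1131 → |·| = √(8²+1131²) = √1279225 ≈ 1131, ∠ = arctan(1131/8) ≈ 89.59°
|T| = 100 · 1158.3 / 1131 ≈ 102.41
Gain = 20 log₁₀(102.41) ≈ 40.21 dB
∠T = 77.54° − 89.59° = -12.05°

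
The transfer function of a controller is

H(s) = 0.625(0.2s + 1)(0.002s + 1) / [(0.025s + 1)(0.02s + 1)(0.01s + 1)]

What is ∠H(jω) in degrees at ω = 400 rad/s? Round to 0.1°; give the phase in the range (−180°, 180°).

At ω = 400 rad/s:
zero (1 + j400·0.2) = 1 + j80 → |·| ≈ 80.006, ∠ ≈ 89.28°
zero (1 + j400·0.002) = 1 + j0.8 → |·| ≈ 1.2806, ∠ ≈ 38.66°
pole (1 + j400·0.025) = 1 + j10 → |·| ≈ 10.05, ∠ ≈ 84.29°
pole (1 + j400·0.02) = 1 + j8 → |·| ≈ 8.0623, ∠ ≈ 82.87°
pole (1 + j400·0.01) = 1 + j4 → |·| ≈ 4.1231, ∠ ≈ 75.96°
∠H = (89.28° + 38.66°) − (84.29° + 82.87° + 75.96°) = -115.18°

-115.2°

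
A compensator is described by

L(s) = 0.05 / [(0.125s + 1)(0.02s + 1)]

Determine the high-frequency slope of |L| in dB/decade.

-40 dB/decade

Each pole contributes −20 dB/decade at high frequency; each zero contributes +20 dB/decade.
Net: 0 zero(s) − 2 pole(s) → -40 dB/decade.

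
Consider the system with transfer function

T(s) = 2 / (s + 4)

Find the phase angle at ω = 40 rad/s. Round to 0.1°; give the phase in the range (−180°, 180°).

At s = jω = j40:
pole (s+4): 4 + j40 → |·| = √(4²+40²) = √1616 ≈ 40.2, ∠ = arctan(40/4) ≈ 84.29°
∠T = 0.00° − 84.29° = -84.29°

-84.3°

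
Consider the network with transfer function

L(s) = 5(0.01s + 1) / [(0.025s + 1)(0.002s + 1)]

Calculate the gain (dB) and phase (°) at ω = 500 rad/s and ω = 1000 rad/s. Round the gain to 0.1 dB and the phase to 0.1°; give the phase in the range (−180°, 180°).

At ω = 500 rad/s:
zero (1 + j500·0.01) = 1 + j5 → |·| ≈ 5.099, ∠ ≈ 78.69°
pole (1 + j500·0.025) = 1 + j12.5 → |·| ≈ 12.54, ∠ ≈ 85.43°
pole (1 + j500·0.002) = 1 + j1 → |·| ≈ 1.4142, ∠ ≈ 45.00°
|L| = 5 · 5.099 / (12.54 · 1.4142) ≈ 1.4376
Gain = 20 log₁₀(1.4376) ≈ 3.15 dB
∠L = (78.69°) − (85.43° + 45.00°) = -51.74°

At ω = 1000 rad/s:
zero (1 + j1000·0.01) = 1 + j10 → |·| ≈ 10.05, ∠ ≈ 84.29°
pole (1 + j1000·0.025) = 1 + j25 → |·| ≈ 25.02, ∠ ≈ 87.71°
pole (1 + j1000·0.002) = 1 + j2 → |·| ≈ 2.2361, ∠ ≈ 63.43°
|L| = 5 · 10.05 / (25.02 · 2.2361) ≈ 0.89817
Gain = 20 log₁₀(0.89817) ≈ -0.93 dB
∠L = (84.29°) − (87.71° + 63.43°) = -66.85°

ω = 500: 3.2 dB, -51.7°; ω = 1000: -0.9 dB, -66.9°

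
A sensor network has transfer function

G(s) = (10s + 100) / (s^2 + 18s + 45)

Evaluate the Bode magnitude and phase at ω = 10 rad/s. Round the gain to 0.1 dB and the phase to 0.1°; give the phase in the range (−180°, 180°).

-2.5 dB, -62.0°

Substitute s = j10:
Numerator: 10(j10) + 100 = 100 + j100
Denominator: (j10)^2 + 18(j10) + 45 = -55 + j180
|N| = √(100² + 100²) ≈ 141.42, ∠N ≈ 45.00°
|D| = √(55² + 180²) ≈ 188.22, ∠D ≈ 106.99°
|G| = 141.42 / 188.22 ≈ 0.75135
Gain = 20 log₁₀(0.75135) ≈ -2.48 dB
∠G = 45.00° − 106.99° = -61.99°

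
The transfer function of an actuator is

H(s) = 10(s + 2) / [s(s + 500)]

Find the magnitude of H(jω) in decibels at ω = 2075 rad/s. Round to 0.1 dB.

-46.6 dB

At s = jω = j2075:
zero (s+2): 2 + j2075 → |·| = √(2²+2075²) = √4305629 ≈ 2075, ∠ = arctan(2075/2) ≈ 89.94°
pole (s+500): 500 + j2075 → |·| = √(500²+2075²) = √4555625 ≈ 2134.4, ∠ = arctan(2075/500) ≈ 76.45°
pole at origin: |s| = 2075, ∠ = 90.00° (in denominator)
|H| = 10 · 2075 / 4.4289e+06 ≈ 0.0046851
Gain = 20 log₁₀(0.0046851) ≈ -46.59 dB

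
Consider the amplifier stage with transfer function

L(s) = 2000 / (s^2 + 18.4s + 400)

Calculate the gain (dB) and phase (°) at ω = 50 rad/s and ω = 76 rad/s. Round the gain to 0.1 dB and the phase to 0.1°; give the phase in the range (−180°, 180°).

At s = jω = j50:
quadratic: (j50)² + 18.4·j50 + 400 = -2100 + j920 → |·| ≈ 2292.7, ∠ ≈ 156.34°
|L| = 2000 / 2292.7 ≈ 0.87233
Gain = 20 log₁₀(0.87233) ≈ -1.19 dB
∠L = 0.00° − 156.34° = -156.34°

At s = jω = j76:
quadratic: (j76)² + 18.4·j76 + 400 = -5376 + j1398.4 → |·| ≈ 5554.9, ∠ ≈ 165.42°
|L| = 2000 / 5554.9 ≈ 0.36004
Gain = 20 log₁₀(0.36004) ≈ -8.87 dB
∠L = 0.00° − 165.42° = -165.42°

ω = 50: -1.2 dB, -156.3°; ω = 76: -8.9 dB, -165.4°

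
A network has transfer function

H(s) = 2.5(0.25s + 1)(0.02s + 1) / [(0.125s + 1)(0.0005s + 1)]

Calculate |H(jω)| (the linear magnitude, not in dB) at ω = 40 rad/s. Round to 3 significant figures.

At ω = 40 rad/s:
zero (1 + j40·0.25) = 1 + j10 → |·| ≈ 10.05, ∠ ≈ 84.29°
zero (1 + j40·0.02) = 1 + j0.8 → |·| ≈ 1.2806, ∠ ≈ 38.66°
pole (1 + j40·0.125) = 1 + j5 → |·| ≈ 5.099, ∠ ≈ 78.69°
pole (1 + j40·0.0005) = 1 + j0.02 → |·| ≈ 1.0002, ∠ ≈ 1.15°
|H| = 2.5 · 10.05 · 1.2806 / (5.099 · 1.0002) ≈ 6.3088

6.31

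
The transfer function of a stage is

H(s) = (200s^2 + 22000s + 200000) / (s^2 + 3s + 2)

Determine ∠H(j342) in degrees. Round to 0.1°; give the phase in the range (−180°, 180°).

-17.5°

Substitute s = j342:
Numerator: 200(j342)^2 + 22000(j342) + 200000 = -23192800 + j7524000
Denominator: (j342)^2 + 3(j342) + 2 = -116962 + j1026
|N| = √(23192800² + 7524000²) ≈ 2.4383e+07, ∠N ≈ 162.03°
|D| = √(116962² + 1026²) ≈ 1.1697e+05, ∠D ≈ 179.50°
∠H = 162.03° − 179.50° = -17.47°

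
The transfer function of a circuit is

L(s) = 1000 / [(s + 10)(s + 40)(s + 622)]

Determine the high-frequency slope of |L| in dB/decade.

Each pole contributes −20 dB/decade at high frequency; each zero contributes +20 dB/decade.
Net: 0 zero(s) − 3 pole(s) → -60 dB/decade.

-60 dB/decade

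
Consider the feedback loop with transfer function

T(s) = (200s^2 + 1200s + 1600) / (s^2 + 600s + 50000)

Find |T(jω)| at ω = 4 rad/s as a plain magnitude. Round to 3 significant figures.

0.101

Substitute s = j4:
Numerator: 200(j4)^2 + 1200(j4) + 1600 = -1600 + j4800
Denominator: (j4)^2 + 600(j4) + 50000 = 49984 + j2400
|N| = √(1600² + 4800²) ≈ 5059.6, ∠N ≈ 108.43°
|D| = √(49984² + 2400²) ≈ 50042, ∠D ≈ 2.75°
|T| = 5059.6 / 50042 ≈ 0.10111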